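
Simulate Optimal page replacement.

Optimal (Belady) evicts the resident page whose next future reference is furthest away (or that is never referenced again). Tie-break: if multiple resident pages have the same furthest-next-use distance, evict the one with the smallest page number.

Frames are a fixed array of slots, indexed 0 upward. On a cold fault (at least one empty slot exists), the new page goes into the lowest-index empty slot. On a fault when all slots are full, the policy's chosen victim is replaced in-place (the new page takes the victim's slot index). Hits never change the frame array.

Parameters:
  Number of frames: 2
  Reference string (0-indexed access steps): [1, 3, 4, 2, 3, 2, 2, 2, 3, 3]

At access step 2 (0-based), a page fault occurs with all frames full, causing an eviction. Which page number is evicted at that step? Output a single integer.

Answer: 1

Derivation:
Step 0: ref 1 -> FAULT, frames=[1,-]
Step 1: ref 3 -> FAULT, frames=[1,3]
Step 2: ref 4 -> FAULT, evict 1, frames=[4,3]
At step 2: evicted page 1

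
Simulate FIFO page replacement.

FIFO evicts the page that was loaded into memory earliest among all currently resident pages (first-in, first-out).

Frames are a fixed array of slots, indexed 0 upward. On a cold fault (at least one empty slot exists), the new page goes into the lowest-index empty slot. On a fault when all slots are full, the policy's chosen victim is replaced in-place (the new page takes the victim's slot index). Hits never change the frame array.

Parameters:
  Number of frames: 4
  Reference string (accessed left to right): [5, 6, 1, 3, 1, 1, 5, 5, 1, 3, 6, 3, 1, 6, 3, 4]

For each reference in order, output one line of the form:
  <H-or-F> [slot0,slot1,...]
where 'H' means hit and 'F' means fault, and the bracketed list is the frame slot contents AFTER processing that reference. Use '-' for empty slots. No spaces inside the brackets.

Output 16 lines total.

F [5,-,-,-]
F [5,6,-,-]
F [5,6,1,-]
F [5,6,1,3]
H [5,6,1,3]
H [5,6,1,3]
H [5,6,1,3]
H [5,6,1,3]
H [5,6,1,3]
H [5,6,1,3]
H [5,6,1,3]
H [5,6,1,3]
H [5,6,1,3]
H [5,6,1,3]
H [5,6,1,3]
F [4,6,1,3]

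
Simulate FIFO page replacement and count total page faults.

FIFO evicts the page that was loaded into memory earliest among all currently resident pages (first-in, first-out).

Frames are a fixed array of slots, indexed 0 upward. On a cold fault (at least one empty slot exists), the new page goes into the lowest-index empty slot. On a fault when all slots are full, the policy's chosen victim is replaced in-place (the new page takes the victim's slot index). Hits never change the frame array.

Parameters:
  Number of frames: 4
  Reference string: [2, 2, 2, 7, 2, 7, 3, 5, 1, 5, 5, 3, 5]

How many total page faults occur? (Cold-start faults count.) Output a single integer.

Step 0: ref 2 → FAULT, frames=[2,-,-,-]
Step 1: ref 2 → HIT, frames=[2,-,-,-]
Step 2: ref 2 → HIT, frames=[2,-,-,-]
Step 3: ref 7 → FAULT, frames=[2,7,-,-]
Step 4: ref 2 → HIT, frames=[2,7,-,-]
Step 5: ref 7 → HIT, frames=[2,7,-,-]
Step 6: ref 3 → FAULT, frames=[2,7,3,-]
Step 7: ref 5 → FAULT, frames=[2,7,3,5]
Step 8: ref 1 → FAULT (evict 2), frames=[1,7,3,5]
Step 9: ref 5 → HIT, frames=[1,7,3,5]
Step 10: ref 5 → HIT, frames=[1,7,3,5]
Step 11: ref 3 → HIT, frames=[1,7,3,5]
Step 12: ref 5 → HIT, frames=[1,7,3,5]
Total faults: 5

Answer: 5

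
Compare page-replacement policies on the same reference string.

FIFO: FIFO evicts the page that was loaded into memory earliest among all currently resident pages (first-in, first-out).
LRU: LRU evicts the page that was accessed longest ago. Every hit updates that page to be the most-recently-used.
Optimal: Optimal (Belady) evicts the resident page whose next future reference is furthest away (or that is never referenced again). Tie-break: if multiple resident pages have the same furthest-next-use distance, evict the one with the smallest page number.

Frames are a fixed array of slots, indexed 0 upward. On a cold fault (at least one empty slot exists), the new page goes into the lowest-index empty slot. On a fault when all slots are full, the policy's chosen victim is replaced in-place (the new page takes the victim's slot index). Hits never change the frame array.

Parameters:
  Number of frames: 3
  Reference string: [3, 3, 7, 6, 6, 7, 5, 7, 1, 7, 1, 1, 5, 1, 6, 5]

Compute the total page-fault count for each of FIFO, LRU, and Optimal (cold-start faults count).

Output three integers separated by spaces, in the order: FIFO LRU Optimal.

Answer: 8 6 6

Derivation:
--- FIFO ---
  step 0: ref 3 -> FAULT, frames=[3,-,-] (faults so far: 1)
  step 1: ref 3 -> HIT, frames=[3,-,-] (faults so far: 1)
  step 2: ref 7 -> FAULT, frames=[3,7,-] (faults so far: 2)
  step 3: ref 6 -> FAULT, frames=[3,7,6] (faults so far: 3)
  step 4: ref 6 -> HIT, frames=[3,7,6] (faults so far: 3)
  step 5: ref 7 -> HIT, frames=[3,7,6] (faults so far: 3)
  step 6: ref 5 -> FAULT, evict 3, frames=[5,7,6] (faults so far: 4)
  step 7: ref 7 -> HIT, frames=[5,7,6] (faults so far: 4)
  step 8: ref 1 -> FAULT, evict 7, frames=[5,1,6] (faults so far: 5)
  step 9: ref 7 -> FAULT, evict 6, frames=[5,1,7] (faults so far: 6)
  step 10: ref 1 -> HIT, frames=[5,1,7] (faults so far: 6)
  step 11: ref 1 -> HIT, frames=[5,1,7] (faults so far: 6)
  step 12: ref 5 -> HIT, frames=[5,1,7] (faults so far: 6)
  step 13: ref 1 -> HIT, frames=[5,1,7] (faults so far: 6)
  step 14: ref 6 -> FAULT, evict 5, frames=[6,1,7] (faults so far: 7)
  step 15: ref 5 -> FAULT, evict 1, frames=[6,5,7] (faults so far: 8)
  FIFO total faults: 8
--- LRU ---
  step 0: ref 3 -> FAULT, frames=[3,-,-] (faults so far: 1)
  step 1: ref 3 -> HIT, frames=[3,-,-] (faults so far: 1)
  step 2: ref 7 -> FAULT, frames=[3,7,-] (faults so far: 2)
  step 3: ref 6 -> FAULT, frames=[3,7,6] (faults so far: 3)
  step 4: ref 6 -> HIT, frames=[3,7,6] (faults so far: 3)
  step 5: ref 7 -> HIT, frames=[3,7,6] (faults so far: 3)
  step 6: ref 5 -> FAULT, evict 3, frames=[5,7,6] (faults so far: 4)
  step 7: ref 7 -> HIT, frames=[5,7,6] (faults so far: 4)
  step 8: ref 1 -> FAULT, evict 6, frames=[5,7,1] (faults so far: 5)
  step 9: ref 7 -> HIT, frames=[5,7,1] (faults so far: 5)
  step 10: ref 1 -> HIT, frames=[5,7,1] (faults so far: 5)
  step 11: ref 1 -> HIT, frames=[5,7,1] (faults so far: 5)
  step 12: ref 5 -> HIT, frames=[5,7,1] (faults so far: 5)
  step 13: ref 1 -> HIT, frames=[5,7,1] (faults so far: 5)
  step 14: ref 6 -> FAULT, evict 7, frames=[5,6,1] (faults so far: 6)
  step 15: ref 5 -> HIT, frames=[5,6,1] (faults so far: 6)
  LRU total faults: 6
--- Optimal ---
  step 0: ref 3 -> FAULT, frames=[3,-,-] (faults so far: 1)
  step 1: ref 3 -> HIT, frames=[3,-,-] (faults so far: 1)
  step 2: ref 7 -> FAULT, frames=[3,7,-] (faults so far: 2)
  step 3: ref 6 -> FAULT, frames=[3,7,6] (faults so far: 3)
  step 4: ref 6 -> HIT, frames=[3,7,6] (faults so far: 3)
  step 5: ref 7 -> HIT, frames=[3,7,6] (faults so far: 3)
  step 6: ref 5 -> FAULT, evict 3, frames=[5,7,6] (faults so far: 4)
  step 7: ref 7 -> HIT, frames=[5,7,6] (faults so far: 4)
  step 8: ref 1 -> FAULT, evict 6, frames=[5,7,1] (faults so far: 5)
  step 9: ref 7 -> HIT, frames=[5,7,1] (faults so far: 5)
  step 10: ref 1 -> HIT, frames=[5,7,1] (faults so far: 5)
  step 11: ref 1 -> HIT, frames=[5,7,1] (faults so far: 5)
  step 12: ref 5 -> HIT, frames=[5,7,1] (faults so far: 5)
  step 13: ref 1 -> HIT, frames=[5,7,1] (faults so far: 5)
  step 14: ref 6 -> FAULT, evict 1, frames=[5,7,6] (faults so far: 6)
  step 15: ref 5 -> HIT, frames=[5,7,6] (faults so far: 6)
  Optimal total faults: 6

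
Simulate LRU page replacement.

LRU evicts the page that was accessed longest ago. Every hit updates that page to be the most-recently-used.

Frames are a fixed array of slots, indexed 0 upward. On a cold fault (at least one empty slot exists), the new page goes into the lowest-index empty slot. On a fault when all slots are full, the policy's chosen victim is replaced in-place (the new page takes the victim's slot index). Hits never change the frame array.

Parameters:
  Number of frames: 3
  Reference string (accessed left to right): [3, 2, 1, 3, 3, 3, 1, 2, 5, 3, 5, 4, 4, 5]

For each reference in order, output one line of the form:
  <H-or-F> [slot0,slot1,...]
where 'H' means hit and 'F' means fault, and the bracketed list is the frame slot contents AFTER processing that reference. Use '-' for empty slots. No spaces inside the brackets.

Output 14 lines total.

F [3,-,-]
F [3,2,-]
F [3,2,1]
H [3,2,1]
H [3,2,1]
H [3,2,1]
H [3,2,1]
H [3,2,1]
F [5,2,1]
F [5,2,3]
H [5,2,3]
F [5,4,3]
H [5,4,3]
H [5,4,3]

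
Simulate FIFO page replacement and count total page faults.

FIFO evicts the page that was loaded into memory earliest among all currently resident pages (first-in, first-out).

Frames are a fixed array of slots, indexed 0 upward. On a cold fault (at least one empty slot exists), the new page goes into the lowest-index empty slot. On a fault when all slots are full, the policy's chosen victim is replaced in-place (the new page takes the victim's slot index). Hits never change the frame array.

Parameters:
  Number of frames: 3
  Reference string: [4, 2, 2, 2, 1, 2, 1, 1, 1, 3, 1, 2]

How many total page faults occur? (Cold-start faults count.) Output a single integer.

Step 0: ref 4 → FAULT, frames=[4,-,-]
Step 1: ref 2 → FAULT, frames=[4,2,-]
Step 2: ref 2 → HIT, frames=[4,2,-]
Step 3: ref 2 → HIT, frames=[4,2,-]
Step 4: ref 1 → FAULT, frames=[4,2,1]
Step 5: ref 2 → HIT, frames=[4,2,1]
Step 6: ref 1 → HIT, frames=[4,2,1]
Step 7: ref 1 → HIT, frames=[4,2,1]
Step 8: ref 1 → HIT, frames=[4,2,1]
Step 9: ref 3 → FAULT (evict 4), frames=[3,2,1]
Step 10: ref 1 → HIT, frames=[3,2,1]
Step 11: ref 2 → HIT, frames=[3,2,1]
Total faults: 4

Answer: 4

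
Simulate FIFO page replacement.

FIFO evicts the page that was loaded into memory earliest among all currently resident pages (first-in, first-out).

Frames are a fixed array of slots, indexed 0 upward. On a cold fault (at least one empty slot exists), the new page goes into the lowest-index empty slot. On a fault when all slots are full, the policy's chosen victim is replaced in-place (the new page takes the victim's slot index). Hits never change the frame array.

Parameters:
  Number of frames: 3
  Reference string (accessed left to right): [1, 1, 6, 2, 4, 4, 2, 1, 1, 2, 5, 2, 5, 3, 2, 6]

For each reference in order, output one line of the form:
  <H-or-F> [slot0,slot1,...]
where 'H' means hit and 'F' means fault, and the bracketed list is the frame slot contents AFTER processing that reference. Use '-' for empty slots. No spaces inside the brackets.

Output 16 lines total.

F [1,-,-]
H [1,-,-]
F [1,6,-]
F [1,6,2]
F [4,6,2]
H [4,6,2]
H [4,6,2]
F [4,1,2]
H [4,1,2]
H [4,1,2]
F [4,1,5]
F [2,1,5]
H [2,1,5]
F [2,3,5]
H [2,3,5]
F [2,3,6]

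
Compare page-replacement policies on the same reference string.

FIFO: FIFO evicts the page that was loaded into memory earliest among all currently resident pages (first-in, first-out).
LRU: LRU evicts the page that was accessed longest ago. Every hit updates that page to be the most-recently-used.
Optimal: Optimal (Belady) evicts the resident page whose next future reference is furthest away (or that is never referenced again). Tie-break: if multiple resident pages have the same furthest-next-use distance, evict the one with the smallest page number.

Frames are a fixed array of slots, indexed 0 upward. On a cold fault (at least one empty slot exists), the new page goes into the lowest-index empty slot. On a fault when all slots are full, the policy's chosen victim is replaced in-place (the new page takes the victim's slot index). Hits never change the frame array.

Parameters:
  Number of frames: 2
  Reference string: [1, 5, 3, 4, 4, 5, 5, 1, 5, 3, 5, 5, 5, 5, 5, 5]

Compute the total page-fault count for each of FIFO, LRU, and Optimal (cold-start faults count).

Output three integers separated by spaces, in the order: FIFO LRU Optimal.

--- FIFO ---
  step 0: ref 1 -> FAULT, frames=[1,-] (faults so far: 1)
  step 1: ref 5 -> FAULT, frames=[1,5] (faults so far: 2)
  step 2: ref 3 -> FAULT, evict 1, frames=[3,5] (faults so far: 3)
  step 3: ref 4 -> FAULT, evict 5, frames=[3,4] (faults so far: 4)
  step 4: ref 4 -> HIT, frames=[3,4] (faults so far: 4)
  step 5: ref 5 -> FAULT, evict 3, frames=[5,4] (faults so far: 5)
  step 6: ref 5 -> HIT, frames=[5,4] (faults so far: 5)
  step 7: ref 1 -> FAULT, evict 4, frames=[5,1] (faults so far: 6)
  step 8: ref 5 -> HIT, frames=[5,1] (faults so far: 6)
  step 9: ref 3 -> FAULT, evict 5, frames=[3,1] (faults so far: 7)
  step 10: ref 5 -> FAULT, evict 1, frames=[3,5] (faults so far: 8)
  step 11: ref 5 -> HIT, frames=[3,5] (faults so far: 8)
  step 12: ref 5 -> HIT, frames=[3,5] (faults so far: 8)
  step 13: ref 5 -> HIT, frames=[3,5] (faults so far: 8)
  step 14: ref 5 -> HIT, frames=[3,5] (faults so far: 8)
  step 15: ref 5 -> HIT, frames=[3,5] (faults so far: 8)
  FIFO total faults: 8
--- LRU ---
  step 0: ref 1 -> FAULT, frames=[1,-] (faults so far: 1)
  step 1: ref 5 -> FAULT, frames=[1,5] (faults so far: 2)
  step 2: ref 3 -> FAULT, evict 1, frames=[3,5] (faults so far: 3)
  step 3: ref 4 -> FAULT, evict 5, frames=[3,4] (faults so far: 4)
  step 4: ref 4 -> HIT, frames=[3,4] (faults so far: 4)
  step 5: ref 5 -> FAULT, evict 3, frames=[5,4] (faults so far: 5)
  step 6: ref 5 -> HIT, frames=[5,4] (faults so far: 5)
  step 7: ref 1 -> FAULT, evict 4, frames=[5,1] (faults so far: 6)
  step 8: ref 5 -> HIT, frames=[5,1] (faults so far: 6)
  step 9: ref 3 -> FAULT, evict 1, frames=[5,3] (faults so far: 7)
  step 10: ref 5 -> HIT, frames=[5,3] (faults so far: 7)
  step 11: ref 5 -> HIT, frames=[5,3] (faults so far: 7)
  step 12: ref 5 -> HIT, frames=[5,3] (faults so far: 7)
  step 13: ref 5 -> HIT, frames=[5,3] (faults so far: 7)
  step 14: ref 5 -> HIT, frames=[5,3] (faults so far: 7)
  step 15: ref 5 -> HIT, frames=[5,3] (faults so far: 7)
  LRU total faults: 7
--- Optimal ---
  step 0: ref 1 -> FAULT, frames=[1,-] (faults so far: 1)
  step 1: ref 5 -> FAULT, frames=[1,5] (faults so far: 2)
  step 2: ref 3 -> FAULT, evict 1, frames=[3,5] (faults so far: 3)
  step 3: ref 4 -> FAULT, evict 3, frames=[4,5] (faults so far: 4)
  step 4: ref 4 -> HIT, frames=[4,5] (faults so far: 4)
  step 5: ref 5 -> HIT, frames=[4,5] (faults so far: 4)
  step 6: ref 5 -> HIT, frames=[4,5] (faults so far: 4)
  step 7: ref 1 -> FAULT, evict 4, frames=[1,5] (faults so far: 5)
  step 8: ref 5 -> HIT, frames=[1,5] (faults so far: 5)
  step 9: ref 3 -> FAULT, evict 1, frames=[3,5] (faults so far: 6)
  step 10: ref 5 -> HIT, frames=[3,5] (faults so far: 6)
  step 11: ref 5 -> HIT, frames=[3,5] (faults so far: 6)
  step 12: ref 5 -> HIT, frames=[3,5] (faults so far: 6)
  step 13: ref 5 -> HIT, frames=[3,5] (faults so far: 6)
  step 14: ref 5 -> HIT, frames=[3,5] (faults so far: 6)
  step 15: ref 5 -> HIT, frames=[3,5] (faults so far: 6)
  Optimal total faults: 6

Answer: 8 7 6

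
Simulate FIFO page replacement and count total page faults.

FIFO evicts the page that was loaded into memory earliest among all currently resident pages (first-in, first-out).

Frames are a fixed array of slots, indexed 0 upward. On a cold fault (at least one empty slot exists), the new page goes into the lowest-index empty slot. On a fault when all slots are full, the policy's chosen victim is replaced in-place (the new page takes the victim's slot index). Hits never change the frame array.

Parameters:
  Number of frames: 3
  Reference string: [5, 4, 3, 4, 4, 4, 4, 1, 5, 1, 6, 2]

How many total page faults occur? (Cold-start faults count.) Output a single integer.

Step 0: ref 5 → FAULT, frames=[5,-,-]
Step 1: ref 4 → FAULT, frames=[5,4,-]
Step 2: ref 3 → FAULT, frames=[5,4,3]
Step 3: ref 4 → HIT, frames=[5,4,3]
Step 4: ref 4 → HIT, frames=[5,4,3]
Step 5: ref 4 → HIT, frames=[5,4,3]
Step 6: ref 4 → HIT, frames=[5,4,3]
Step 7: ref 1 → FAULT (evict 5), frames=[1,4,3]
Step 8: ref 5 → FAULT (evict 4), frames=[1,5,3]
Step 9: ref 1 → HIT, frames=[1,5,3]
Step 10: ref 6 → FAULT (evict 3), frames=[1,5,6]
Step 11: ref 2 → FAULT (evict 1), frames=[2,5,6]
Total faults: 7

Answer: 7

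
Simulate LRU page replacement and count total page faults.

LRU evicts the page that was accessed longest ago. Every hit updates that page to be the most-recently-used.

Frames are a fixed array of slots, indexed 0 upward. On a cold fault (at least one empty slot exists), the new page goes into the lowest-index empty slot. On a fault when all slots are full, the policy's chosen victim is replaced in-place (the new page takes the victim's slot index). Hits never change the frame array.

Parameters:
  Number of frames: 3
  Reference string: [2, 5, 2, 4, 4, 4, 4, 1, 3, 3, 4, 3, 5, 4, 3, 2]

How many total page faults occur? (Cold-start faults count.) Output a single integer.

Answer: 7

Derivation:
Step 0: ref 2 → FAULT, frames=[2,-,-]
Step 1: ref 5 → FAULT, frames=[2,5,-]
Step 2: ref 2 → HIT, frames=[2,5,-]
Step 3: ref 4 → FAULT, frames=[2,5,4]
Step 4: ref 4 → HIT, frames=[2,5,4]
Step 5: ref 4 → HIT, frames=[2,5,4]
Step 6: ref 4 → HIT, frames=[2,5,4]
Step 7: ref 1 → FAULT (evict 5), frames=[2,1,4]
Step 8: ref 3 → FAULT (evict 2), frames=[3,1,4]
Step 9: ref 3 → HIT, frames=[3,1,4]
Step 10: ref 4 → HIT, frames=[3,1,4]
Step 11: ref 3 → HIT, frames=[3,1,4]
Step 12: ref 5 → FAULT (evict 1), frames=[3,5,4]
Step 13: ref 4 → HIT, frames=[3,5,4]
Step 14: ref 3 → HIT, frames=[3,5,4]
Step 15: ref 2 → FAULT (evict 5), frames=[3,2,4]
Total faults: 7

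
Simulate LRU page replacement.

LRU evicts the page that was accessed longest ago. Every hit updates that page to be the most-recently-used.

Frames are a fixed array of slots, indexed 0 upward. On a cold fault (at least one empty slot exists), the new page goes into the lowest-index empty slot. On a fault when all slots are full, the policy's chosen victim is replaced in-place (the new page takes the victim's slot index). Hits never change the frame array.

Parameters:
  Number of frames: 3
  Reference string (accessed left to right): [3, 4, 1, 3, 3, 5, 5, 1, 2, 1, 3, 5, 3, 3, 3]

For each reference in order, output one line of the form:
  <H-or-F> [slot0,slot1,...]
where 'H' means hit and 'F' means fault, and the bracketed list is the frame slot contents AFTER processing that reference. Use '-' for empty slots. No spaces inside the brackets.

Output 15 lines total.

F [3,-,-]
F [3,4,-]
F [3,4,1]
H [3,4,1]
H [3,4,1]
F [3,5,1]
H [3,5,1]
H [3,5,1]
F [2,5,1]
H [2,5,1]
F [2,3,1]
F [5,3,1]
H [5,3,1]
H [5,3,1]
H [5,3,1]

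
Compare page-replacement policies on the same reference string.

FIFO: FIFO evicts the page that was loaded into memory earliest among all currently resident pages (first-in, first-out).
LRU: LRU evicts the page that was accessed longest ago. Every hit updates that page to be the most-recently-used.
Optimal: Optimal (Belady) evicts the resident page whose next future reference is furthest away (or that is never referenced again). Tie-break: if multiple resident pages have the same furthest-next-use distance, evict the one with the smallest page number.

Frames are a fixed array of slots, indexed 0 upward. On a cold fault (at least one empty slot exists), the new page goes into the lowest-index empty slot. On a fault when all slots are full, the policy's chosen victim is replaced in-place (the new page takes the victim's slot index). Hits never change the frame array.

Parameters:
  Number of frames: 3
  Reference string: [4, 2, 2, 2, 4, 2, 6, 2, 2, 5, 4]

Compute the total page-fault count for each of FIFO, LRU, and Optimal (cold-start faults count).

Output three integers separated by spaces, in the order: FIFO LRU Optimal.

Answer: 5 5 4

Derivation:
--- FIFO ---
  step 0: ref 4 -> FAULT, frames=[4,-,-] (faults so far: 1)
  step 1: ref 2 -> FAULT, frames=[4,2,-] (faults so far: 2)
  step 2: ref 2 -> HIT, frames=[4,2,-] (faults so far: 2)
  step 3: ref 2 -> HIT, frames=[4,2,-] (faults so far: 2)
  step 4: ref 4 -> HIT, frames=[4,2,-] (faults so far: 2)
  step 5: ref 2 -> HIT, frames=[4,2,-] (faults so far: 2)
  step 6: ref 6 -> FAULT, frames=[4,2,6] (faults so far: 3)
  step 7: ref 2 -> HIT, frames=[4,2,6] (faults so far: 3)
  step 8: ref 2 -> HIT, frames=[4,2,6] (faults so far: 3)
  step 9: ref 5 -> FAULT, evict 4, frames=[5,2,6] (faults so far: 4)
  step 10: ref 4 -> FAULT, evict 2, frames=[5,4,6] (faults so far: 5)
  FIFO total faults: 5
--- LRU ---
  step 0: ref 4 -> FAULT, frames=[4,-,-] (faults so far: 1)
  step 1: ref 2 -> FAULT, frames=[4,2,-] (faults so far: 2)
  step 2: ref 2 -> HIT, frames=[4,2,-] (faults so far: 2)
  step 3: ref 2 -> HIT, frames=[4,2,-] (faults so far: 2)
  step 4: ref 4 -> HIT, frames=[4,2,-] (faults so far: 2)
  step 5: ref 2 -> HIT, frames=[4,2,-] (faults so far: 2)
  step 6: ref 6 -> FAULT, frames=[4,2,6] (faults so far: 3)
  step 7: ref 2 -> HIT, frames=[4,2,6] (faults so far: 3)
  step 8: ref 2 -> HIT, frames=[4,2,6] (faults so far: 3)
  step 9: ref 5 -> FAULT, evict 4, frames=[5,2,6] (faults so far: 4)
  step 10: ref 4 -> FAULT, evict 6, frames=[5,2,4] (faults so far: 5)
  LRU total faults: 5
--- Optimal ---
  step 0: ref 4 -> FAULT, frames=[4,-,-] (faults so far: 1)
  step 1: ref 2 -> FAULT, frames=[4,2,-] (faults so far: 2)
  step 2: ref 2 -> HIT, frames=[4,2,-] (faults so far: 2)
  step 3: ref 2 -> HIT, frames=[4,2,-] (faults so far: 2)
  step 4: ref 4 -> HIT, frames=[4,2,-] (faults so far: 2)
  step 5: ref 2 -> HIT, frames=[4,2,-] (faults so far: 2)
  step 6: ref 6 -> FAULT, frames=[4,2,6] (faults so far: 3)
  step 7: ref 2 -> HIT, frames=[4,2,6] (faults so far: 3)
  step 8: ref 2 -> HIT, frames=[4,2,6] (faults so far: 3)
  step 9: ref 5 -> FAULT, evict 2, frames=[4,5,6] (faults so far: 4)
  step 10: ref 4 -> HIT, frames=[4,5,6] (faults so far: 4)
  Optimal total faults: 4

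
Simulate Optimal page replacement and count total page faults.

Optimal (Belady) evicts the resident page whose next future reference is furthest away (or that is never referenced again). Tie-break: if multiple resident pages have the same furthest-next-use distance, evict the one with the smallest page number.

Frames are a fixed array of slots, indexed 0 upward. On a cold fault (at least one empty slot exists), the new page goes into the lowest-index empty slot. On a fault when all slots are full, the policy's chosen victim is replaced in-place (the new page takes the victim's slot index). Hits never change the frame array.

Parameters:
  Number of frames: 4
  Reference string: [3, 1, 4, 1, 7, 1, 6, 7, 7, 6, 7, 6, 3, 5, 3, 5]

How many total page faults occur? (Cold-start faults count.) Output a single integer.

Answer: 6

Derivation:
Step 0: ref 3 → FAULT, frames=[3,-,-,-]
Step 1: ref 1 → FAULT, frames=[3,1,-,-]
Step 2: ref 4 → FAULT, frames=[3,1,4,-]
Step 3: ref 1 → HIT, frames=[3,1,4,-]
Step 4: ref 7 → FAULT, frames=[3,1,4,7]
Step 5: ref 1 → HIT, frames=[3,1,4,7]
Step 6: ref 6 → FAULT (evict 1), frames=[3,6,4,7]
Step 7: ref 7 → HIT, frames=[3,6,4,7]
Step 8: ref 7 → HIT, frames=[3,6,4,7]
Step 9: ref 6 → HIT, frames=[3,6,4,7]
Step 10: ref 7 → HIT, frames=[3,6,4,7]
Step 11: ref 6 → HIT, frames=[3,6,4,7]
Step 12: ref 3 → HIT, frames=[3,6,4,7]
Step 13: ref 5 → FAULT (evict 4), frames=[3,6,5,7]
Step 14: ref 3 → HIT, frames=[3,6,5,7]
Step 15: ref 5 → HIT, frames=[3,6,5,7]
Total faults: 6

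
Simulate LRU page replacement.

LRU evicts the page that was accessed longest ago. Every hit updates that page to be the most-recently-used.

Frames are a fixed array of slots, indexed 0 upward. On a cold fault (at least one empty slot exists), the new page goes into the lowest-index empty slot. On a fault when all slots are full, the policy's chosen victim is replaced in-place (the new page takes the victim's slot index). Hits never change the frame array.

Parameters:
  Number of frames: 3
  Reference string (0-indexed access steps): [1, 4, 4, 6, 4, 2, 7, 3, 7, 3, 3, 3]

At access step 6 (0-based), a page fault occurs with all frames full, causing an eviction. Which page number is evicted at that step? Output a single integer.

Answer: 6

Derivation:
Step 0: ref 1 -> FAULT, frames=[1,-,-]
Step 1: ref 4 -> FAULT, frames=[1,4,-]
Step 2: ref 4 -> HIT, frames=[1,4,-]
Step 3: ref 6 -> FAULT, frames=[1,4,6]
Step 4: ref 4 -> HIT, frames=[1,4,6]
Step 5: ref 2 -> FAULT, evict 1, frames=[2,4,6]
Step 6: ref 7 -> FAULT, evict 6, frames=[2,4,7]
At step 6: evicted page 6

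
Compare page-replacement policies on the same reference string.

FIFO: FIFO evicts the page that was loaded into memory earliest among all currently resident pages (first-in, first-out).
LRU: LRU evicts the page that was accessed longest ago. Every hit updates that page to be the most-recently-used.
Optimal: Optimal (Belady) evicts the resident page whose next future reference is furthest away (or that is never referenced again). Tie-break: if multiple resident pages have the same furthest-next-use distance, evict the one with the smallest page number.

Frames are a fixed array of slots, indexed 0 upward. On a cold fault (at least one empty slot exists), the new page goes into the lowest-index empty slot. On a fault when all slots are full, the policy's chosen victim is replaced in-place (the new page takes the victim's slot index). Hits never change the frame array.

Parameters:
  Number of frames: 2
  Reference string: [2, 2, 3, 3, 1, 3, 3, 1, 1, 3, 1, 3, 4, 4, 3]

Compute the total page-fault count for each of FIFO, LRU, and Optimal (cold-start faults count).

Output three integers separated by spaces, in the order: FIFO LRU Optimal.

--- FIFO ---
  step 0: ref 2 -> FAULT, frames=[2,-] (faults so far: 1)
  step 1: ref 2 -> HIT, frames=[2,-] (faults so far: 1)
  step 2: ref 3 -> FAULT, frames=[2,3] (faults so far: 2)
  step 3: ref 3 -> HIT, frames=[2,3] (faults so far: 2)
  step 4: ref 1 -> FAULT, evict 2, frames=[1,3] (faults so far: 3)
  step 5: ref 3 -> HIT, frames=[1,3] (faults so far: 3)
  step 6: ref 3 -> HIT, frames=[1,3] (faults so far: 3)
  step 7: ref 1 -> HIT, frames=[1,3] (faults so far: 3)
  step 8: ref 1 -> HIT, frames=[1,3] (faults so far: 3)
  step 9: ref 3 -> HIT, frames=[1,3] (faults so far: 3)
  step 10: ref 1 -> HIT, frames=[1,3] (faults so far: 3)
  step 11: ref 3 -> HIT, frames=[1,3] (faults so far: 3)
  step 12: ref 4 -> FAULT, evict 3, frames=[1,4] (faults so far: 4)
  step 13: ref 4 -> HIT, frames=[1,4] (faults so far: 4)
  step 14: ref 3 -> FAULT, evict 1, frames=[3,4] (faults so far: 5)
  FIFO total faults: 5
--- LRU ---
  step 0: ref 2 -> FAULT, frames=[2,-] (faults so far: 1)
  step 1: ref 2 -> HIT, frames=[2,-] (faults so far: 1)
  step 2: ref 3 -> FAULT, frames=[2,3] (faults so far: 2)
  step 3: ref 3 -> HIT, frames=[2,3] (faults so far: 2)
  step 4: ref 1 -> FAULT, evict 2, frames=[1,3] (faults so far: 3)
  step 5: ref 3 -> HIT, frames=[1,3] (faults so far: 3)
  step 6: ref 3 -> HIT, frames=[1,3] (faults so far: 3)
  step 7: ref 1 -> HIT, frames=[1,3] (faults so far: 3)
  step 8: ref 1 -> HIT, frames=[1,3] (faults so far: 3)
  step 9: ref 3 -> HIT, frames=[1,3] (faults so far: 3)
  step 10: ref 1 -> HIT, frames=[1,3] (faults so far: 3)
  step 11: ref 3 -> HIT, frames=[1,3] (faults so far: 3)
  step 12: ref 4 -> FAULT, evict 1, frames=[4,3] (faults so far: 4)
  step 13: ref 4 -> HIT, frames=[4,3] (faults so far: 4)
  step 14: ref 3 -> HIT, frames=[4,3] (faults so far: 4)
  LRU total faults: 4
--- Optimal ---
  step 0: ref 2 -> FAULT, frames=[2,-] (faults so far: 1)
  step 1: ref 2 -> HIT, frames=[2,-] (faults so far: 1)
  step 2: ref 3 -> FAULT, frames=[2,3] (faults so far: 2)
  step 3: ref 3 -> HIT, frames=[2,3] (faults so far: 2)
  step 4: ref 1 -> FAULT, evict 2, frames=[1,3] (faults so far: 3)
  step 5: ref 3 -> HIT, frames=[1,3] (faults so far: 3)
  step 6: ref 3 -> HIT, frames=[1,3] (faults so far: 3)
  step 7: ref 1 -> HIT, frames=[1,3] (faults so far: 3)
  step 8: ref 1 -> HIT, frames=[1,3] (faults so far: 3)
  step 9: ref 3 -> HIT, frames=[1,3] (faults so far: 3)
  step 10: ref 1 -> HIT, frames=[1,3] (faults so far: 3)
  step 11: ref 3 -> HIT, frames=[1,3] (faults so far: 3)
  step 12: ref 4 -> FAULT, evict 1, frames=[4,3] (faults so far: 4)
  step 13: ref 4 -> HIT, frames=[4,3] (faults so far: 4)
  step 14: ref 3 -> HIT, frames=[4,3] (faults so far: 4)
  Optimal total faults: 4

Answer: 5 4 4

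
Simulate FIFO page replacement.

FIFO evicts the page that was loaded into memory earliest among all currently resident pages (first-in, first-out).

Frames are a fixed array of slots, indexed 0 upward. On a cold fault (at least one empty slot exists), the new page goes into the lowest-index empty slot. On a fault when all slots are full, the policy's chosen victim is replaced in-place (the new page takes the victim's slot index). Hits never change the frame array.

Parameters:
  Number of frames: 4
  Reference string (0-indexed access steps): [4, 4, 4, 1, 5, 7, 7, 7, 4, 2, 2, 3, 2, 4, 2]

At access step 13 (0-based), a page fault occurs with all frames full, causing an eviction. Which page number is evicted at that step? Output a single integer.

Answer: 5

Derivation:
Step 0: ref 4 -> FAULT, frames=[4,-,-,-]
Step 1: ref 4 -> HIT, frames=[4,-,-,-]
Step 2: ref 4 -> HIT, frames=[4,-,-,-]
Step 3: ref 1 -> FAULT, frames=[4,1,-,-]
Step 4: ref 5 -> FAULT, frames=[4,1,5,-]
Step 5: ref 7 -> FAULT, frames=[4,1,5,7]
Step 6: ref 7 -> HIT, frames=[4,1,5,7]
Step 7: ref 7 -> HIT, frames=[4,1,5,7]
Step 8: ref 4 -> HIT, frames=[4,1,5,7]
Step 9: ref 2 -> FAULT, evict 4, frames=[2,1,5,7]
Step 10: ref 2 -> HIT, frames=[2,1,5,7]
Step 11: ref 3 -> FAULT, evict 1, frames=[2,3,5,7]
Step 12: ref 2 -> HIT, frames=[2,3,5,7]
Step 13: ref 4 -> FAULT, evict 5, frames=[2,3,4,7]
At step 13: evicted page 5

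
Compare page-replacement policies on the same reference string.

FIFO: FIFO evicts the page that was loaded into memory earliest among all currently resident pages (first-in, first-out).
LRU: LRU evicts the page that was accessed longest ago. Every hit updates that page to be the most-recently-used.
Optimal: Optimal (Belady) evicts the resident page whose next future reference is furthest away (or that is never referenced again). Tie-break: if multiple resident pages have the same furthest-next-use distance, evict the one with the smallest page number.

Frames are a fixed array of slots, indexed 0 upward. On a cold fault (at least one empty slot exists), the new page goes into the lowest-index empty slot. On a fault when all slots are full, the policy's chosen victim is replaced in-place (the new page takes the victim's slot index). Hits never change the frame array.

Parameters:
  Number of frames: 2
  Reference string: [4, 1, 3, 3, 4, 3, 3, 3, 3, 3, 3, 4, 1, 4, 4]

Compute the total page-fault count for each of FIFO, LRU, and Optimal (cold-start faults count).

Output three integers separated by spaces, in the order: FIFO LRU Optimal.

--- FIFO ---
  step 0: ref 4 -> FAULT, frames=[4,-] (faults so far: 1)
  step 1: ref 1 -> FAULT, frames=[4,1] (faults so far: 2)
  step 2: ref 3 -> FAULT, evict 4, frames=[3,1] (faults so far: 3)
  step 3: ref 3 -> HIT, frames=[3,1] (faults so far: 3)
  step 4: ref 4 -> FAULT, evict 1, frames=[3,4] (faults so far: 4)
  step 5: ref 3 -> HIT, frames=[3,4] (faults so far: 4)
  step 6: ref 3 -> HIT, frames=[3,4] (faults so far: 4)
  step 7: ref 3 -> HIT, frames=[3,4] (faults so far: 4)
  step 8: ref 3 -> HIT, frames=[3,4] (faults so far: 4)
  step 9: ref 3 -> HIT, frames=[3,4] (faults so far: 4)
  step 10: ref 3 -> HIT, frames=[3,4] (faults so far: 4)
  step 11: ref 4 -> HIT, frames=[3,4] (faults so far: 4)
  step 12: ref 1 -> FAULT, evict 3, frames=[1,4] (faults so far: 5)
  step 13: ref 4 -> HIT, frames=[1,4] (faults so far: 5)
  step 14: ref 4 -> HIT, frames=[1,4] (faults so far: 5)
  FIFO total faults: 5
--- LRU ---
  step 0: ref 4 -> FAULT, frames=[4,-] (faults so far: 1)
  step 1: ref 1 -> FAULT, frames=[4,1] (faults so far: 2)
  step 2: ref 3 -> FAULT, evict 4, frames=[3,1] (faults so far: 3)
  step 3: ref 3 -> HIT, frames=[3,1] (faults so far: 3)
  step 4: ref 4 -> FAULT, evict 1, frames=[3,4] (faults so far: 4)
  step 5: ref 3 -> HIT, frames=[3,4] (faults so far: 4)
  step 6: ref 3 -> HIT, frames=[3,4] (faults so far: 4)
  step 7: ref 3 -> HIT, frames=[3,4] (faults so far: 4)
  step 8: ref 3 -> HIT, frames=[3,4] (faults so far: 4)
  step 9: ref 3 -> HIT, frames=[3,4] (faults so far: 4)
  step 10: ref 3 -> HIT, frames=[3,4] (faults so far: 4)
  step 11: ref 4 -> HIT, frames=[3,4] (faults so far: 4)
  step 12: ref 1 -> FAULT, evict 3, frames=[1,4] (faults so far: 5)
  step 13: ref 4 -> HIT, frames=[1,4] (faults so far: 5)
  step 14: ref 4 -> HIT, frames=[1,4] (faults so far: 5)
  LRU total faults: 5
--- Optimal ---
  step 0: ref 4 -> FAULT, frames=[4,-] (faults so far: 1)
  step 1: ref 1 -> FAULT, frames=[4,1] (faults so far: 2)
  step 2: ref 3 -> FAULT, evict 1, frames=[4,3] (faults so far: 3)
  step 3: ref 3 -> HIT, frames=[4,3] (faults so far: 3)
  step 4: ref 4 -> HIT, frames=[4,3] (faults so far: 3)
  step 5: ref 3 -> HIT, frames=[4,3] (faults so far: 3)
  step 6: ref 3 -> HIT, frames=[4,3] (faults so far: 3)
  step 7: ref 3 -> HIT, frames=[4,3] (faults so far: 3)
  step 8: ref 3 -> HIT, frames=[4,3] (faults so far: 3)
  step 9: ref 3 -> HIT, frames=[4,3] (faults so far: 3)
  step 10: ref 3 -> HIT, frames=[4,3] (faults so far: 3)
  step 11: ref 4 -> HIT, frames=[4,3] (faults so far: 3)
  step 12: ref 1 -> FAULT, evict 3, frames=[4,1] (faults so far: 4)
  step 13: ref 4 -> HIT, frames=[4,1] (faults so far: 4)
  step 14: ref 4 -> HIT, frames=[4,1] (faults so far: 4)
  Optimal total faults: 4

Answer: 5 5 4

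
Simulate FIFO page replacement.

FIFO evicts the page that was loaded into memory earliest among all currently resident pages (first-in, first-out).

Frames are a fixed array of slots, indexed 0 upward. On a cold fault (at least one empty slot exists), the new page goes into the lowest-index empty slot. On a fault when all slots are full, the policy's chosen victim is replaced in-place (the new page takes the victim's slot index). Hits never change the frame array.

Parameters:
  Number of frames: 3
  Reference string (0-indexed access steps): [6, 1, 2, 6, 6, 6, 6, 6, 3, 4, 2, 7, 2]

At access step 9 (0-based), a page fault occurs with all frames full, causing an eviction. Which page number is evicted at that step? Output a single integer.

Answer: 1

Derivation:
Step 0: ref 6 -> FAULT, frames=[6,-,-]
Step 1: ref 1 -> FAULT, frames=[6,1,-]
Step 2: ref 2 -> FAULT, frames=[6,1,2]
Step 3: ref 6 -> HIT, frames=[6,1,2]
Step 4: ref 6 -> HIT, frames=[6,1,2]
Step 5: ref 6 -> HIT, frames=[6,1,2]
Step 6: ref 6 -> HIT, frames=[6,1,2]
Step 7: ref 6 -> HIT, frames=[6,1,2]
Step 8: ref 3 -> FAULT, evict 6, frames=[3,1,2]
Step 9: ref 4 -> FAULT, evict 1, frames=[3,4,2]
At step 9: evicted page 1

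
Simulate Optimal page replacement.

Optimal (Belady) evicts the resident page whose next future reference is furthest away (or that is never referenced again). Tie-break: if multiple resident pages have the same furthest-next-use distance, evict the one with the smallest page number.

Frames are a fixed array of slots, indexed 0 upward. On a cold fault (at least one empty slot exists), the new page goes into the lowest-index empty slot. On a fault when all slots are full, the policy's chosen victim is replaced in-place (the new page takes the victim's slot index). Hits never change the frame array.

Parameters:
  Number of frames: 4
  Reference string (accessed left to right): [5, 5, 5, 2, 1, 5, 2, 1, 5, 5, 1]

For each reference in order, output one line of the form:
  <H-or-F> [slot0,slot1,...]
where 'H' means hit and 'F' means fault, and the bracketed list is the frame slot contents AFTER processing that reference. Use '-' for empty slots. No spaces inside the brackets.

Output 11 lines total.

F [5,-,-,-]
H [5,-,-,-]
H [5,-,-,-]
F [5,2,-,-]
F [5,2,1,-]
H [5,2,1,-]
H [5,2,1,-]
H [5,2,1,-]
H [5,2,1,-]
H [5,2,1,-]
H [5,2,1,-]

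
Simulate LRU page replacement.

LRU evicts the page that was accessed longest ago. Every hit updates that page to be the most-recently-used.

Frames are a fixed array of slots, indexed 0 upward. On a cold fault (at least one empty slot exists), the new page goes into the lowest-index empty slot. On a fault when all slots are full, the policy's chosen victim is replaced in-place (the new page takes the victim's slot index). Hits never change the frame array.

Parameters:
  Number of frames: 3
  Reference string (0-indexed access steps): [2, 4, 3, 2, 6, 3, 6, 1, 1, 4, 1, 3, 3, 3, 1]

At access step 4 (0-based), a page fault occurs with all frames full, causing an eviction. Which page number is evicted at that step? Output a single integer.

Answer: 4

Derivation:
Step 0: ref 2 -> FAULT, frames=[2,-,-]
Step 1: ref 4 -> FAULT, frames=[2,4,-]
Step 2: ref 3 -> FAULT, frames=[2,4,3]
Step 3: ref 2 -> HIT, frames=[2,4,3]
Step 4: ref 6 -> FAULT, evict 4, frames=[2,6,3]
At step 4: evicted page 4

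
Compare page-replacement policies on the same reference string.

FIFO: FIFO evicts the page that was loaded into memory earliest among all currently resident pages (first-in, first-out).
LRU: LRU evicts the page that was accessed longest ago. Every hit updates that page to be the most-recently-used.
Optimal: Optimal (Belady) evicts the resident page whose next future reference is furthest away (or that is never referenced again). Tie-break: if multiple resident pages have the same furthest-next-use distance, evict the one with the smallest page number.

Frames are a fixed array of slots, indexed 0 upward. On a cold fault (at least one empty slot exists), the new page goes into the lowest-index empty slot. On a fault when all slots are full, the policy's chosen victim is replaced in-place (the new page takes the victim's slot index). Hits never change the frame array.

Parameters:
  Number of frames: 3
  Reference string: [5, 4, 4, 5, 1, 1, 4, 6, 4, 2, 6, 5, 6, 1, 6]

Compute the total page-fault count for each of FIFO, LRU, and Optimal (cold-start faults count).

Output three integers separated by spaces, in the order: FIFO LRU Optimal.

--- FIFO ---
  step 0: ref 5 -> FAULT, frames=[5,-,-] (faults so far: 1)
  step 1: ref 4 -> FAULT, frames=[5,4,-] (faults so far: 2)
  step 2: ref 4 -> HIT, frames=[5,4,-] (faults so far: 2)
  step 3: ref 5 -> HIT, frames=[5,4,-] (faults so far: 2)
  step 4: ref 1 -> FAULT, frames=[5,4,1] (faults so far: 3)
  step 5: ref 1 -> HIT, frames=[5,4,1] (faults so far: 3)
  step 6: ref 4 -> HIT, frames=[5,4,1] (faults so far: 3)
  step 7: ref 6 -> FAULT, evict 5, frames=[6,4,1] (faults so far: 4)
  step 8: ref 4 -> HIT, frames=[6,4,1] (faults so far: 4)
  step 9: ref 2 -> FAULT, evict 4, frames=[6,2,1] (faults so far: 5)
  step 10: ref 6 -> HIT, frames=[6,2,1] (faults so far: 5)
  step 11: ref 5 -> FAULT, evict 1, frames=[6,2,5] (faults so far: 6)
  step 12: ref 6 -> HIT, frames=[6,2,5] (faults so far: 6)
  step 13: ref 1 -> FAULT, evict 6, frames=[1,2,5] (faults so far: 7)
  step 14: ref 6 -> FAULT, evict 2, frames=[1,6,5] (faults so far: 8)
  FIFO total faults: 8
--- LRU ---
  step 0: ref 5 -> FAULT, frames=[5,-,-] (faults so far: 1)
  step 1: ref 4 -> FAULT, frames=[5,4,-] (faults so far: 2)
  step 2: ref 4 -> HIT, frames=[5,4,-] (faults so far: 2)
  step 3: ref 5 -> HIT, frames=[5,4,-] (faults so far: 2)
  step 4: ref 1 -> FAULT, frames=[5,4,1] (faults so far: 3)
  step 5: ref 1 -> HIT, frames=[5,4,1] (faults so far: 3)
  step 6: ref 4 -> HIT, frames=[5,4,1] (faults so far: 3)
  step 7: ref 6 -> FAULT, evict 5, frames=[6,4,1] (faults so far: 4)
  step 8: ref 4 -> HIT, frames=[6,4,1] (faults so far: 4)
  step 9: ref 2 -> FAULT, evict 1, frames=[6,4,2] (faults so far: 5)
  step 10: ref 6 -> HIT, frames=[6,4,2] (faults so far: 5)
  step 11: ref 5 -> FAULT, evict 4, frames=[6,5,2] (faults so far: 6)
  step 12: ref 6 -> HIT, frames=[6,5,2] (faults so far: 6)
  step 13: ref 1 -> FAULT, evict 2, frames=[6,5,1] (faults so far: 7)
  step 14: ref 6 -> HIT, frames=[6,5,1] (faults so far: 7)
  LRU total faults: 7
--- Optimal ---
  step 0: ref 5 -> FAULT, frames=[5,-,-] (faults so far: 1)
  step 1: ref 4 -> FAULT, frames=[5,4,-] (faults so far: 2)
  step 2: ref 4 -> HIT, frames=[5,4,-] (faults so far: 2)
  step 3: ref 5 -> HIT, frames=[5,4,-] (faults so far: 2)
  step 4: ref 1 -> FAULT, frames=[5,4,1] (faults so far: 3)
  step 5: ref 1 -> HIT, frames=[5,4,1] (faults so far: 3)
  step 6: ref 4 -> HIT, frames=[5,4,1] (faults so far: 3)
  step 7: ref 6 -> FAULT, evict 1, frames=[5,4,6] (faults so far: 4)
  step 8: ref 4 -> HIT, frames=[5,4,6] (faults so far: 4)
  step 9: ref 2 -> FAULT, evict 4, frames=[5,2,6] (faults so far: 5)
  step 10: ref 6 -> HIT, frames=[5,2,6] (faults so far: 5)
  step 11: ref 5 -> HIT, frames=[5,2,6] (faults so far: 5)
  step 12: ref 6 -> HIT, frames=[5,2,6] (faults so far: 5)
  step 13: ref 1 -> FAULT, evict 2, frames=[5,1,6] (faults so far: 6)
  step 14: ref 6 -> HIT, frames=[5,1,6] (faults so far: 6)
  Optimal total faults: 6

Answer: 8 7 6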